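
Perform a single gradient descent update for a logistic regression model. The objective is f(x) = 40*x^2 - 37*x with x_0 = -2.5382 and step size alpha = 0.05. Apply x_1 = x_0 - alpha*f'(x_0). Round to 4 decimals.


We compute the gradient at x_0 and apply the update.
f'(x) = 80*x - 37
f'(-2.5382) = 80*-2.5382 - 37 = -240.056
x_1 = -2.5382 - 0.05*-240.056 = 9.4646


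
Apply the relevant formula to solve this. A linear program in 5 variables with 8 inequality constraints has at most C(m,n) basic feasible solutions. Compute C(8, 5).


Each vertex corresponds to some choice of n active constraints out of m, so the number of vertices is at most C(m, n) = m! / (n!(m-n)!).
m = 8, n = 5
Numerator: 8 * 7 * 6 * 5 * 4
Denominator: 5! = 120
C(8, 5) = 56


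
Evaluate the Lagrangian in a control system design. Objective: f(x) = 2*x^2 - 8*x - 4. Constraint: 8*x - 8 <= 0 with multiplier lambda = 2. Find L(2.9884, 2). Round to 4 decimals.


Step 1: Evaluate f(x).
f(2.9884) = 2*2.9884^2 - 8*2.9884 - 4 = -10.0461
Step 2: Evaluate g(x).
g(2.9884) = 8*2.9884 - 8 = 15.9072
Step 3: Compute Lagrangian.
L = -10.0461 + 2*15.9072 = 21.7683


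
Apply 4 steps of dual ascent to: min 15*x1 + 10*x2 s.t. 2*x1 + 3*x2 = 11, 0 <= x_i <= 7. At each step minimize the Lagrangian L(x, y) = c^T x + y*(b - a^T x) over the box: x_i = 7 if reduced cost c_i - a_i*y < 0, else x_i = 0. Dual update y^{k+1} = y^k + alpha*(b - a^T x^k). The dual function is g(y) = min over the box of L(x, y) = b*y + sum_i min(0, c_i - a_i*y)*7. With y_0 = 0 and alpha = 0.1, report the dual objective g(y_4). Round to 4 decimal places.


Dual ascent for LP: min 15*x1 + 10*x2, 2*x1 + 3*x2 = 11, 0 <= x_i <= 7
Step 1: y^k = 0.0, reduced costs: (15.0, 10.0)
  x^k = (0.0, 0.0), subgradient = b - a^T x = 11.0
  y^{k+1} = 0.0 + 0.1*11.0 = 1.1
Step 2: y^k = 1.1, reduced costs: (12.8, 6.7)
  x^k = (0.0, 0.0), subgradient = b - a^T x = 11.0
  y^{k+1} = 1.1 + 0.1*11.0 = 2.2
Step 3: y^k = 2.2, reduced costs: (10.6, 3.4)
  x^k = (0.0, 0.0), subgradient = b - a^T x = 11.0
  y^{k+1} = 2.2 + 0.1*11.0 = 3.3
Step 4: y^k = 3.3, reduced costs: (8.4, 0.1)
  x^k = (0.0, 0.0), subgradient = b - a^T x = 11.0
  y^{k+1} = 3.3 + 0.1*11.0 = 4.4
Dual objective at y_4 = 4.4: reduced costs (6.2, -3.2), box minimizer x = (0.0, 7.0)
g(y_4) = b*y + (c1 - a1*y)*x1 + (c2 - a2*y)*x2 = 11*4.4 + 6.2*0.0 + (-3.2)*7.0 = 48.4 + 0.0 - 22.4 = 26.0


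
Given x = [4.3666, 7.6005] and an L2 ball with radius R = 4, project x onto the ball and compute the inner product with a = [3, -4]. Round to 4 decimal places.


Step 1: Compute ||x|| (intermediates to 6 decimals).
||x|| = sqrt(4.3666^2 + 7.6005^2) = 8.765546
Step 2: Project.
Since ||x|| > R, scale = R/||x|| = 4/8.765546 = 0.456332, proj(x) = scale * x
proj(x) = [1.992619, 3.468351]
Step 3: Dot product.
a^T * proj(x) = 3*1.992619 - 4*3.468351 = -7.8955


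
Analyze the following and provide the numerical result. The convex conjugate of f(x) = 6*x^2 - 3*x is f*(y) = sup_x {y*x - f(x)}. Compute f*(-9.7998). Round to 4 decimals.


f*(y) = sup_x {y*x - a*x^2 - b*x} = sup_x {(y-b)*x - a*x^2}
FOC: (y - b) - 2a*x = 0 => x* = (y - b)/(2a)
x* = (-9.7998 + 3)/(2*6) = -0.5667
f*(-9.7998) = (y-b)^2/(4a) = (-9.7998 + 3)^2/(4*6)
= 46.2373/24 = 1.9266


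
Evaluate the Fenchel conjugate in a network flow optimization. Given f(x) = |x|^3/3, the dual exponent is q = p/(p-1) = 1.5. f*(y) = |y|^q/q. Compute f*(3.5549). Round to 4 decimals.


The conjugate exponent q satisfies 1/p + 1/q = 1.
p = 3, so q = 3/(3 - 1) = 1.5
|y|^q = 3.5549^1.5 = 6.7026
f*(3.5549) = 6.7026 / 1.5 = 4.4684


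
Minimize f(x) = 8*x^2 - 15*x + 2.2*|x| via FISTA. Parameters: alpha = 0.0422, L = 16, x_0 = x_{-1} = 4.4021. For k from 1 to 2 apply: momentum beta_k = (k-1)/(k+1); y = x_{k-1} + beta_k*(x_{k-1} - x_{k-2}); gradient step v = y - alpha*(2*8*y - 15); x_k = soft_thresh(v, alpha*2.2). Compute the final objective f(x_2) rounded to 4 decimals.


FISTA on f(x) = 8*x^2 - 15*x + 2.2*|x|
L = 16, alpha = 0.0422
Iteration 1: beta = 0.0, y = 4.4021 + 0.0*(4.4021 - 4.4021) = 4.4021
  grad(y) = 55.4336, v = y - alpha*grad = 2.0628
  prox(v) = soft_thresh(2.0628, 0.0928) = 1.97
Iteration 2: beta = 0.3333, y = 1.97 + 0.3333*(1.97 - 4.4021) = 1.1592
  grad(y) = 3.548, v = y - alpha*grad = 1.0095
  prox(v) = soft_thresh(1.0095, 0.0928) = 0.9167
f(x_2) = 8*0.9167^2 - 15*0.9167 + 2.2*|0.9167| = -5.0111


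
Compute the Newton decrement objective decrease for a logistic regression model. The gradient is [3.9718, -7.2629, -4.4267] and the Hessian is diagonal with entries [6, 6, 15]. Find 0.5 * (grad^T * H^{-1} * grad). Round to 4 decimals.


Step 1: H is diagonal, so H^(-1) * g = [0.662, -1.2105, -0.2951].
Step 2: g^T H^(-1) g = sum_i g_i^2 / H_ii
  = (3.9718)^2/6 + (-7.2629)^2/6 + (-4.4267)^2/15
  = 2.6292 + 8.7916 + 1.3064 = 12.7272
Step 3: Objective decrease = 0.5 * g^T H^(-1) g = 6.3636


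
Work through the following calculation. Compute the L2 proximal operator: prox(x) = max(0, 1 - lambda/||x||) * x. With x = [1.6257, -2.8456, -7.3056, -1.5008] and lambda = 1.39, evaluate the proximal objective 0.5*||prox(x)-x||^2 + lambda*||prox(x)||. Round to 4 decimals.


Step 1: Compute ||x||.
||x|| = 8.1464
Step 2: Compute scaling factor.
scale = max(0, 1 - 1.39/8.1464) = 0.8294
Step 3: prox(x) = [1.3483, -2.3601, -6.0591, -1.2447]
||prox(x)|| = 6.7564
Step 4: Proximal objective.
0.5*||prox-x||^2 = 0.9661
lambda*||prox|| = 9.3914
Total = 10.3575


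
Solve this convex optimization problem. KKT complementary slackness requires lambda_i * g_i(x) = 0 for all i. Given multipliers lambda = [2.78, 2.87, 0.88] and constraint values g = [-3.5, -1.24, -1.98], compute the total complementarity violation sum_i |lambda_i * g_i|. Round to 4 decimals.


KKT complementary slackness check:
lambda_1 * g_1 = 2.78 * -3.5 = -9.73
lambda_2 * g_2 = 2.87 * -1.24 = -3.5588
lambda_3 * g_3 = 0.88 * -1.98 = -1.7424
Total violation = 9.73 + 3.5588 + 1.7424 = 15.0312


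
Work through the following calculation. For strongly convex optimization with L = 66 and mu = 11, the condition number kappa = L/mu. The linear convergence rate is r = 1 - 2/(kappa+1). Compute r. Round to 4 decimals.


Step 1: Compute the condition number.
kappa = L/mu = 66/11 = 6.0
Step 2: Compute the convergence rate.
r = 1 - 2/(kappa + 1) = 1 - 2*mu/(L + mu) = (L - mu)/(L + mu) = 55/77 = 0.7143


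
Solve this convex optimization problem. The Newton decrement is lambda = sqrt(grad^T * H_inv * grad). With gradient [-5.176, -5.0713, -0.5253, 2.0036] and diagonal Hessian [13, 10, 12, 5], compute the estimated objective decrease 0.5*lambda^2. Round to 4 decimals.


Step 1: H is diagonal, so H^(-1) * g = [-0.3982, -0.5071, -0.0438, 0.4007].
Step 2: g^T H^(-1) g = sum_i g_i^2 / H_ii
  = (-5.176)^2/13 + (-5.0713)^2/10 + (-0.5253)^2/12 + (2.0036)^2/5
  = 2.0608 + 2.5718 + 0.023 + 0.8029 = 5.4585
Step 3: Objective decrease = 0.5 * g^T H^(-1) g = 2.7293


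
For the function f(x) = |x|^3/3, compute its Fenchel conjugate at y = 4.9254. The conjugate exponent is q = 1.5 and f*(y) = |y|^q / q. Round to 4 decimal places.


The conjugate exponent q satisfies 1/p + 1/q = 1.
p = 3, so q = 3/(3 - 1) = 1.5
|y|^q = 4.9254^1.5 = 10.9311
f*(4.9254) = 10.9311 / 1.5 = 7.2874


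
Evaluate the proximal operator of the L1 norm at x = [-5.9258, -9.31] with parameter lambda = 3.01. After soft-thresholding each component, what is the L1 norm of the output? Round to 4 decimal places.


Soft-thresholding with lambda = 3.01:
prox(-5.9258) = sign(-5.9258)*max(|-5.9258| - 3.01, 0) = -2.9158
prox(-9.31) = sign(-9.31)*max(|-9.31| - 3.01, 0) = -6.3
prox(x) = [-2.9158, -6.3]
||prox(x)||_1 = 2.9158 + 6.3 = 9.2158


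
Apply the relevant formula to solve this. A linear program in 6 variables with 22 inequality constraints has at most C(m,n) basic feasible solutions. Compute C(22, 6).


Each vertex corresponds to some choice of n active constraints out of m, so the number of vertices is at most C(m, n) = m! / (n!(m-n)!).
m = 22, n = 6
Numerator: 22 * 21 * 20 * 19 * 18 * 17
Denominator: 6! = 720
C(22, 6) = 74613


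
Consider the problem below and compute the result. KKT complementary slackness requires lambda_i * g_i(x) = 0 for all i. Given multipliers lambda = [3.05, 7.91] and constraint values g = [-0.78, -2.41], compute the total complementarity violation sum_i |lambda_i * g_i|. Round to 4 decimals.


KKT complementary slackness check:
lambda_1 * g_1 = 3.05 * -0.78 = -2.379
lambda_2 * g_2 = 7.91 * -2.41 = -19.0631
Total violation = 2.379 + 19.0631 = 21.4421


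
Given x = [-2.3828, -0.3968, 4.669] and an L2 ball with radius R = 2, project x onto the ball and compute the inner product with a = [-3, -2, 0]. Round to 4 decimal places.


Step 1: Compute ||x|| (intermediates to 6 decimals).
||x|| = sqrt((-2.3828)^2 + (-0.3968)^2 + 4.669^2) = 5.256876
Step 2: Project.
Since ||x|| > R, scale = R/||x|| = 2/5.256876 = 0.380454, proj(x) = scale * x
proj(x) = [-0.906546, -0.150964, 1.77634]
Step 3: Dot product.
a^T * proj(x) = -3*(-0.906546) - 2*(-0.150964) + 0*1.77634 = 3.0216


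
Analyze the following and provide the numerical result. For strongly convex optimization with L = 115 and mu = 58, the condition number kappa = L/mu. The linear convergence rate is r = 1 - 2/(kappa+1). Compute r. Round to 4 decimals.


Step 1: Compute the condition number.
kappa = L/mu = 115/58 = 1.9828
Step 2: Compute the convergence rate.
r = 1 - 2/(kappa + 1) = 1 - 2*mu/(L + mu) = (L - mu)/(L + mu) = 57/173 = 0.3295


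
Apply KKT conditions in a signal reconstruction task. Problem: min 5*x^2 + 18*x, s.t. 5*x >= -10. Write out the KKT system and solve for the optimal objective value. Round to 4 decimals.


Step 1: Try lambda = 0 (constraint inactive).
Stationarity: 2*5*x + 18 = 0
x* = -18/(2*5) = -1.8
Check constraint: 5*-1.8 = -9.0 >= -10 -- satisfied.
Step 2: Compute optimal value.
f(x*) = 5*(-1.8)^2 + 18*(-1.8) = -16.2


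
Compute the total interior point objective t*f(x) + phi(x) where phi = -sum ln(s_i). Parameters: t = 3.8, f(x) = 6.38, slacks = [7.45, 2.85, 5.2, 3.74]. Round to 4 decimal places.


Step 1: Compute log-barrier.
ln values: [2.0082, 1.0473, 1.6487, 1.3191]
phi = -(2.0082 + 1.0473 + 1.6487 + 1.3191) = -6.0233
Step 2: Compute augmented objective.
t*f(x) = 3.8*6.38 = 24.244
Total = 24.244 - 6.0233 = 18.2207


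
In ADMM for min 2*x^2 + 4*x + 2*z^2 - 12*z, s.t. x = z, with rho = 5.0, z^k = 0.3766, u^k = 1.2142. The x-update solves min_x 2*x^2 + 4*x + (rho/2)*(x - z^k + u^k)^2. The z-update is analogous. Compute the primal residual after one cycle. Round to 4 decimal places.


ADMM iteration with rho = 5.0, z^k = 0.3766, u^k = 1.2142
Step 1: x-update.
Minimize 2*x^2 + 4*x + (5.0/2)*(x - 0.3766 + 1.2142)^2
FOC: (2*2 + 5.0)*x = -4 + 5.0*(0.3766 - 1.2142)
x^{k+1} = -0.9098
Step 2: z-update.
Minimize 2*z^2 - 12*z + (5.0/2)*(-0.9098 - z + 1.2142)^2
FOC: (2*2 + 5.0)*z = 12 + 5.0*(-0.9098 + 1.2142)
z^{k+1} = 1.5025
Step 3: u-update.
u^{k+1} = 1.2142 - 0.9098 - 1.5025 = -1.198
Step 4: Primal residual = |-0.9098 - 1.5025| = 2.4122


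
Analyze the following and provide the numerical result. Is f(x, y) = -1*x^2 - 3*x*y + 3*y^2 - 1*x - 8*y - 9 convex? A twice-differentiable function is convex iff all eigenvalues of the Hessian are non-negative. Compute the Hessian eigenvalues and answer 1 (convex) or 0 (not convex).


The Hessian of f(x,y) = -1*x^2 - 3*x*y + 3*y^2 - 1*x - 8*y - 9 is:
H = [[-2, -3], [-3, 6]]
Trace = -2 + 6 = 4
Determinant = -2*6 - (-3)^2 = -21
Discriminant = (4)^2 - 4*-21 = 100.0
Eigenvalues: lambda_1 = -3.0, lambda_2 = 7.0
The function is not convex.

0


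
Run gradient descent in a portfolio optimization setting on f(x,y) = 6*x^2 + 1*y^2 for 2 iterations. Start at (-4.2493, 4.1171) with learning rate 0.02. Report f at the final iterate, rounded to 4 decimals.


Gradient descent on f(x,y) = 6*x^2 + 1*y^2.
Starting point: (-4.2493, 4.1171), alpha = 0.02
Step 1: grad_x = 2*6*-4.2493 = -50.9916, grad_y = 2*1*4.1171 = 8.2342
  x_1 = -4.2493 - 0.02*-50.9916 = -3.2295
  y_1 = 4.1171 - 0.02*8.2342 = 3.9524
Step 2: grad_x = 2*6*-3.2295 = -38.7536, grad_y = 2*1*3.9524 = 7.9048
  x_2 = -3.2295 - 0.02*-38.7536 = -2.4544
  y_2 = 3.9524 - 0.02*7.9048 = 3.7943
f(-2.4544, 3.7943) = 6*(-2.4544)^2 + 1*3.7943^2 = 50.5412


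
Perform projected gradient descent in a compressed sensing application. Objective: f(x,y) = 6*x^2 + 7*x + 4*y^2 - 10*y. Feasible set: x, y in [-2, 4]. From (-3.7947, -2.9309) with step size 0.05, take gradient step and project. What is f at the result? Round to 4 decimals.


Step 1: Compute gradient at (-3.7947, -2.9309).
grad_x = 2*6*-3.7947 + 7 = -38.5364
grad_y = 2*4*-2.9309 - 10 = -33.4472
Step 2: Gradient step.
x_raw = -3.7947 - 0.05*-38.5364 = -1.8679
y_raw = -2.9309 - 0.05*-33.4472 = -1.2585
Step 3: Project onto [-2, 4].
x_proj = clip(-1.8679) = -1.8679
y_proj = clip(-1.2585) = -1.2585
Step 4: Evaluate f.
f(-1.8679, -1.2585) = 26.7798


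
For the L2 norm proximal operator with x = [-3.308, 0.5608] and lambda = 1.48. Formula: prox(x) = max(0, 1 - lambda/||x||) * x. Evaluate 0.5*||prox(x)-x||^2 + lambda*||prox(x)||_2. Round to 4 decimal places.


Step 1: Compute ||x||.
||x|| = 3.3552
Step 2: Compute scaling factor.
scale = max(0, 1 - 1.48/3.3552) = 0.5589
Step 3: prox(x) = [-1.8488, 0.3134]
||prox(x)|| = 1.8752
Step 4: Proximal objective.
0.5*||prox-x||^2 = 1.0952
lambda*||prox|| = 2.7753
Total = 3.8705


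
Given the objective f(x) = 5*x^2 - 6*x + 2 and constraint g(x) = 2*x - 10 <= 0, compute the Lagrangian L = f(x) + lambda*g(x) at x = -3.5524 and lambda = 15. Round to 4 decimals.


Step 1: Evaluate f(x).
f(-3.5524) = 5*(-3.5524)^2 - 6*(-3.5524) + 2 = 86.4121
Step 2: Evaluate g(x).
g(-3.5524) = 2*-3.5524 - 10 = -17.1048
Step 3: Compute Lagrangian.
L = 86.4121 + 15*-17.1048 = -170.1599


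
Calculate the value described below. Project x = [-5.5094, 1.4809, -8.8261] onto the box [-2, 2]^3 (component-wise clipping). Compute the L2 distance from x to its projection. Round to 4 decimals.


Project each component onto [-2, 2].
clip(-5.5094) = -2.0, clip(1.4809) = 1.4809, clip(-8.8261) = -2.0
Projection = [-2.0, 1.4809, -2.0]
Squared diffs: [12.3159, 0.0, 46.5956]
Distance = sqrt(58.9115) = 7.6754


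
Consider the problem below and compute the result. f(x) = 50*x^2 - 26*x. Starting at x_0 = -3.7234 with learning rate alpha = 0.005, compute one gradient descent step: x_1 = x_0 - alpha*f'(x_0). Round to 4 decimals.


We compute the gradient at x_0 and apply the update.
f'(x) = 100*x - 26
f'(-3.7234) = 100*-3.7234 - 26 = -398.34
x_1 = -3.7234 - 0.005*-398.34 = -1.7317


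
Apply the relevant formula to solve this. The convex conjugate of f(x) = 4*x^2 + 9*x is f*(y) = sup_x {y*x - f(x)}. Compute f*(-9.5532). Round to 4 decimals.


f*(y) = sup_x {y*x - a*x^2 - b*x} = sup_x {(y-b)*x - a*x^2}
FOC: (y - b) - 2a*x = 0 => x* = (y - b)/(2a)
x* = (-9.5532 - 9)/(2*4) = -2.3192
f*(-9.5532) = (y-b)^2/(4a) = (-9.5532 - 9)^2/(4*4)
= 344.2212/16 = 21.5138


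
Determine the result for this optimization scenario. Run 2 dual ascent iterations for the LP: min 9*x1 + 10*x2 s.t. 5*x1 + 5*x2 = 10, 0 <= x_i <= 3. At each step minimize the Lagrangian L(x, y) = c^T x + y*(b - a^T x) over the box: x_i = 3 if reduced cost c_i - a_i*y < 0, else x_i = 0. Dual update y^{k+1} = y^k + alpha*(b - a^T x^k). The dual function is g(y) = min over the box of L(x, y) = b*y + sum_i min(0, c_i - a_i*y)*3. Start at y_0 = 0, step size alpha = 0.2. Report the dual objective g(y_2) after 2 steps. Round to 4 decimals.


Dual ascent for LP: min 9*x1 + 10*x2, 5*x1 + 5*x2 = 10, 0 <= x_i <= 3
Step 1: y^k = 0.0, reduced costs: (9.0, 10.0)
  x^k = (0.0, 0.0), subgradient = b - a^T x = 10.0
  y^{k+1} = 0.0 + 0.2*10.0 = 2.0
Step 2: y^k = 2.0, reduced costs: (-1.0, 0.0)
  x^k = (3.0, 0.0), subgradient = b - a^T x = -5.0
  y^{k+1} = 2.0 + 0.2*-5.0 = 1.0
Dual objective at y_2 = 1.0: reduced costs (4.0, 5.0), box minimizer x = (0.0, 0.0)
g(y_2) = b*y + (c1 - a1*y)*x1 + (c2 - a2*y)*x2 = 10*1.0 + 4.0*0.0 + 5.0*0.0 = 10.0 + 0.0 + 0.0 = 10.0


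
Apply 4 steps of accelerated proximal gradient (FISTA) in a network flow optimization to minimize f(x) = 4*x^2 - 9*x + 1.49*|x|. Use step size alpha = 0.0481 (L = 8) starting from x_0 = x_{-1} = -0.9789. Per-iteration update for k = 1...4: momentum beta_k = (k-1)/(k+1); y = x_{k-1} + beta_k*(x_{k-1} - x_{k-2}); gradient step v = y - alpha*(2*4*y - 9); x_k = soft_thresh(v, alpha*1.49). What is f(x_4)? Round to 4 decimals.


FISTA on f(x) = 4*x^2 - 9*x + 1.49*|x|
L = 8, alpha = 0.0481
Iteration 1: beta = 0.0, y = -0.9789 + 0.0*(-0.9789 + 0.9789) = -0.9789
  grad(y) = -16.8312, v = y - alpha*grad = -0.1693
  prox(v) = soft_thresh(-0.1693, 0.0717) = -0.0977
Iteration 2: beta = 0.3333, y = -0.0977 + 0.3333*(-0.0977 + 0.9789) = 0.1961
  grad(y) = -7.4312, v = y - alpha*grad = 0.5535
  prox(v) = soft_thresh(0.5535, 0.0717) = 0.4819
Iteration 3: beta = 0.5, y = 0.4819 + 0.5*(0.4819 + 0.0977) = 0.7716
  grad(y) = -2.8269, v = y - alpha*grad = 0.9076
  prox(v) = soft_thresh(0.9076, 0.0717) = 0.8359
Iteration 4: beta = 0.6, y = 0.8359 + 0.6*(0.8359 - 0.4819) = 1.0484
  grad(y) = -0.613, v = y - alpha*grad = 1.0779
  prox(v) = soft_thresh(1.0779, 0.0717) = 1.0062
f(x_4) = 4*1.0062^2 - 9*1.0062 + 1.49*|1.0062| = -3.5068


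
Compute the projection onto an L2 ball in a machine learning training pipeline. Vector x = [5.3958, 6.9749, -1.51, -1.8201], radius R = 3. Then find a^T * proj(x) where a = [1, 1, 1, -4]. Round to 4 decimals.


Step 1: Compute ||x|| (intermediates to 6 decimals).
||x|| = sqrt(5.3958^2 + 6.9749^2 + (-1.51)^2 + (-1.8201)^2) = 9.129992
Step 2: Project.
Since ||x|| > R, scale = R/||x|| = 3/9.129992 = 0.328587, proj(x) = scale * x
proj(x) = [1.77299, 2.291861, -0.496166, -0.598061]
Step 3: Dot product.
a^T * proj(x) = 1*1.77299 + 1*2.291861 + 1*(-0.496166) - 4*(-0.598061) = 5.9609


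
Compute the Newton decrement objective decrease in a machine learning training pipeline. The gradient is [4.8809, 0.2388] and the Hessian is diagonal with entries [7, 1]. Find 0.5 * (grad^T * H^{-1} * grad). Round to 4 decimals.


Step 1: H is diagonal, so H^(-1) * g = [0.6973, 0.2388].
Step 2: g^T H^(-1) g = sum_i g_i^2 / H_ii
  = (4.8809)^2/7 + (0.2388)^2/1
  = 3.4033 + 0.057 = 3.4603
Step 3: Objective decrease = 0.5 * g^T H^(-1) g = 1.7302


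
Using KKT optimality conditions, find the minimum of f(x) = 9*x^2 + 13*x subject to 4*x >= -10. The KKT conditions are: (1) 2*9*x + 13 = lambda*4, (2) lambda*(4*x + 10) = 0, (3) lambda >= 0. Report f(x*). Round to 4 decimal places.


Step 1: Try lambda = 0 (constraint inactive).
Stationarity: 2*9*x + 13 = 0
x* = -13/(2*9) = -13/18 = -0.7222 (rounded; the exact value -13/18 is used below)
Check constraint: 4*-0.7222 = -2.8888 >= -10 -- satisfied.
Step 2: Compute optimal value.
f(x*) = 9*(-13/18)^2 + 13*(-13/18) = -4.6944


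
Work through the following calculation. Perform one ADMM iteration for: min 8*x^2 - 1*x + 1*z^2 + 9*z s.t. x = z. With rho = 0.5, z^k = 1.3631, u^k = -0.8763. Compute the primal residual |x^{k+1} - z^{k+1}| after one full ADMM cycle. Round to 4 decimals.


ADMM iteration with rho = 0.5, z^k = 1.3631, u^k = -0.8763
Step 1: x-update.
Minimize 8*x^2 - 1*x + (0.5/2)*(x - 1.3631 - 0.8763)^2
FOC: (2*8 + 0.5)*x = 1 + 0.5*(1.3631 + 0.8763)
x^{k+1} = 0.1285
Step 2: z-update.
Minimize 1*z^2 + 9*z + (0.5/2)*(0.1285 - z - 0.8763)^2
FOC: (2*1 + 0.5)*z = -9 + 0.5*(0.1285 - 0.8763)
z^{k+1} = -3.7496
Step 3: u-update.
u^{k+1} = -0.8763 + 0.1285 + 3.7496 = 3.0017
Step 4: Primal residual = |0.1285 + 3.7496| = 3.878


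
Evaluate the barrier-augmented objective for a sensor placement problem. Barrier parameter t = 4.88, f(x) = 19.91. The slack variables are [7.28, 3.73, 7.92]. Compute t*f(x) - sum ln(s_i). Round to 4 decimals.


Step 1: Compute log-barrier.
ln values: [1.9851, 1.3164, 2.0694]
phi = -(1.9851 + 1.3164 + 2.0694) = -5.3709
Step 2: Compute augmented objective.
t*f(x) = 4.88*19.91 = 97.1608
Total = 97.1608 - 5.3709 = 91.7899


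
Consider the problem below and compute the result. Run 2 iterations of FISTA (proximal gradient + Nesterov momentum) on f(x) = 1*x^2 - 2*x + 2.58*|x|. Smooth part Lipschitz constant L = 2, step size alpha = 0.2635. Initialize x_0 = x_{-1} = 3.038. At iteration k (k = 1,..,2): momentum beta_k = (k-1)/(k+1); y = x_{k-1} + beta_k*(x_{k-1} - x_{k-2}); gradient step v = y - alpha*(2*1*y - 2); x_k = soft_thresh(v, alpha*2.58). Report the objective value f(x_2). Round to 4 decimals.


FISTA on f(x) = 1*x^2 - 2*x + 2.58*|x|
L = 2, alpha = 0.2635
Iteration 1: beta = 0.0, y = 3.038 + 0.0*(3.038 - 3.038) = 3.038
  grad(y) = 4.076, v = y - alpha*grad = 1.964
  prox(v) = soft_thresh(1.964, 0.6798) = 1.2841
Iteration 2: beta = 0.3333, y = 1.2841 + 0.3333*(1.2841 - 3.038) = 0.6995
  grad(y) = -0.6009, v = y - alpha*grad = 0.8579
  prox(v) = soft_thresh(0.8579, 0.6798) = 0.178
f(x_2) = 1*0.178^2 - 2*0.178 + 2.58*|0.178| = 0.135


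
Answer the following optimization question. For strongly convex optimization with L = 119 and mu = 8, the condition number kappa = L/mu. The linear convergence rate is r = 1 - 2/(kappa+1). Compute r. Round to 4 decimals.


Step 1: Compute the condition number.
kappa = L/mu = 119/8 = 14.875
Step 2: Compute the convergence rate.
r = 1 - 2/(kappa + 1) = 1 - 2*mu/(L + mu) = (L - mu)/(L + mu) = 111/127 = 0.874


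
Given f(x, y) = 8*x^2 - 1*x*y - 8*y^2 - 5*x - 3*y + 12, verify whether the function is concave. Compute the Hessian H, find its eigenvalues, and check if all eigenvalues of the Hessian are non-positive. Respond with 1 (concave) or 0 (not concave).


The Hessian of f(x,y) = 8*x^2 - 1*x*y - 8*y^2 - 5*x - 3*y + 12 is:
H = [[16, -1], [-1, -16]]
Trace = 16 - 16 = 0
Determinant = 16*-16 - (-1)^2 = -257
Discriminant = (0)^2 - 4*-257 = 1028.0
Eigenvalues: lambda_1 = -16.0312, lambda_2 = 16.0312
The function is not concave.

0


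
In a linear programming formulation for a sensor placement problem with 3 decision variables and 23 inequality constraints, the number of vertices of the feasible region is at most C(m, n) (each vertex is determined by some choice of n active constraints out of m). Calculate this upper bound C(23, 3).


Each vertex corresponds to some choice of n active constraints out of m, so the number of vertices is at most C(m, n) = m! / (n!(m-n)!).
m = 23, n = 3
Numerator: 23 * 22 * 21
Denominator: 3! = 6
C(23, 3) = 1771


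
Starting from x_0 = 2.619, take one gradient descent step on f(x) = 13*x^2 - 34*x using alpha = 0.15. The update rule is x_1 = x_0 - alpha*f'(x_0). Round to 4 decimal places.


We compute the gradient at x_0 and apply the update.
f'(x) = 26*x - 34
f'(2.619) = 26*2.619 - 34 = 34.094
x_1 = 2.619 - 0.15*34.094 = -2.4951


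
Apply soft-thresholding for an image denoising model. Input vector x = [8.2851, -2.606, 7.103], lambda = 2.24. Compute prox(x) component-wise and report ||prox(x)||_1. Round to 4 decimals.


Soft-thresholding with lambda = 2.24:
prox(8.2851) = sign(8.2851)*max(|8.2851| - 2.24, 0) = 6.0451
prox(-2.606) = sign(-2.606)*max(|-2.606| - 2.24, 0) = -0.366
prox(7.103) = sign(7.103)*max(|7.103| - 2.24, 0) = 4.863
prox(x) = [6.0451, -0.366, 4.863]
||prox(x)||_1 = 6.0451 + 0.366 + 4.863 = 11.2741


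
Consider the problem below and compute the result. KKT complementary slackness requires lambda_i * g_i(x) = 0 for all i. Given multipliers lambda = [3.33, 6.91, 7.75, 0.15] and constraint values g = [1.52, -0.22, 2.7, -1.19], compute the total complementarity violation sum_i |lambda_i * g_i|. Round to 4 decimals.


KKT complementary slackness check:
lambda_1 * g_1 = 3.33 * 1.52 = 5.0616
lambda_2 * g_2 = 6.91 * -0.22 = -1.5202
lambda_3 * g_3 = 7.75 * 2.7 = 20.925
lambda_4 * g_4 = 0.15 * -1.19 = -0.1785
Total violation = 5.0616 + 1.5202 + 20.925 + 0.1785 = 27.6853


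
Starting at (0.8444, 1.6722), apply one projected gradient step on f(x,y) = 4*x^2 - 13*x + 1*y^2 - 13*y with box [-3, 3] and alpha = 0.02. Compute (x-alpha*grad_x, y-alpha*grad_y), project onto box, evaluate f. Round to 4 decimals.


Step 1: Compute gradient at (0.8444, 1.6722).
grad_x = 2*4*0.8444 - 13 = -6.2448
grad_y = 2*1*1.6722 - 13 = -9.6556
Step 2: Gradient step.
x_raw = 0.8444 - 0.02*-6.2448 = 0.9693
y_raw = 1.6722 - 0.02*-9.6556 = 1.8653
Step 3: Project onto [-3, 3].
x_proj = clip(0.9693) = 0.9693
y_proj = clip(1.8653) = 1.8653
Step 4: Evaluate f.
f(0.9693, 1.8653) = -29.6124


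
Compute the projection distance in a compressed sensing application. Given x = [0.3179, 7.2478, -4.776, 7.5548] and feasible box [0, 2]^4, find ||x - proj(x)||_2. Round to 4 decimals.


Project each component onto [0, 2].
clip(0.3179) = 0.3179, clip(7.2478) = 2.0, clip(-4.776) = 0.0, clip(7.5548) = 2.0
Projection = [0.3179, 2.0, 0.0, 2.0]
Squared diffs: [0.0, 27.5394, 22.8102, 30.8558]
Distance = sqrt(81.2054) = 9.0114


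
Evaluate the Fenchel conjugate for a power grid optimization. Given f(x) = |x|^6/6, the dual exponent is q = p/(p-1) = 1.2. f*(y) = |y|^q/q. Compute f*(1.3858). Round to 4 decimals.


The conjugate exponent q satisfies 1/p + 1/q = 1.
p = 6, so q = 6/(6 - 1) = 1.2
|y|^q = 1.3858^1.2 = 1.4792
f*(1.3858) = 1.4792 / 1.2 = 1.2327


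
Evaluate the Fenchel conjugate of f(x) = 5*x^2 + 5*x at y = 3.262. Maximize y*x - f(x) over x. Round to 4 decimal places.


f*(y) = sup_x {y*x - a*x^2 - b*x} = sup_x {(y-b)*x - a*x^2}
FOC: (y - b) - 2a*x = 0 => x* = (y - b)/(2a)
x* = (3.262 - 5)/(2*5) = -0.1738
f*(3.262) = (y-b)^2/(4a) = (3.262 - 5)^2/(4*5)
= 3.0206/20 = 0.151


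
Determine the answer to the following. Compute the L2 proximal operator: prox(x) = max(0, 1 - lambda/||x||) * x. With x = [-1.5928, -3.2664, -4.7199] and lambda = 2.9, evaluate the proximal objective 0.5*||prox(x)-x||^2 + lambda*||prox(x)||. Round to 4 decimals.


Step 1: Compute ||x||.
||x|| = 5.9568
Step 2: Compute scaling factor.
scale = max(0, 1 - 2.9/5.9568) = 0.5132
Step 3: prox(x) = [-0.8174, -1.6762, -2.4221]
||prox(x)|| = 3.0568
Step 4: Proximal objective.
0.5*||prox-x||^2 = 4.205
lambda*||prox|| = 8.8647
Total = 13.0698


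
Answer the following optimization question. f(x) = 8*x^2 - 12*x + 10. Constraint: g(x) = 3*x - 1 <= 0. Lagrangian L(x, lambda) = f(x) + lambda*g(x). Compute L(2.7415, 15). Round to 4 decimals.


Step 1: Evaluate f(x).
f(2.7415) = 8*2.7415^2 - 12*2.7415 + 10 = 37.2286
Step 2: Evaluate g(x).
g(2.7415) = 3*2.7415 - 1 = 7.2245
Step 3: Compute Lagrangian.
L = 37.2286 + 15*7.2245 = 145.5961


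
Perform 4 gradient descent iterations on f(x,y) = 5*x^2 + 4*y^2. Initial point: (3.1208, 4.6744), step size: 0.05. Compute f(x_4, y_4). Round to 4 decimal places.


Gradient descent on f(x,y) = 5*x^2 + 4*y^2.
Starting point: (3.1208, 4.6744), alpha = 0.05
Step 1: grad_x = 2*5*3.1208 = 31.208, grad_y = 2*4*4.6744 = 37.3952
  x_1 = 3.1208 - 0.05*31.208 = 1.5604
  y_1 = 4.6744 - 0.05*37.3952 = 2.8046
Step 2: grad_x = 2*5*1.5604 = 15.604, grad_y = 2*4*2.8046 = 22.4371
  x_2 = 1.5604 - 0.05*15.604 = 0.7802
  y_2 = 2.8046 - 0.05*22.4371 = 1.6828
Step 3: grad_x = 2*5*0.7802 = 7.802, grad_y = 2*4*1.6828 = 13.4623
  x_3 = 0.7802 - 0.05*7.802 = 0.3901
  y_3 = 1.6828 - 0.05*13.4623 = 1.0097
Step 4: grad_x = 2*5*0.3901 = 3.901, grad_y = 2*4*1.0097 = 8.0774
  x_4 = 0.3901 - 0.05*3.901 = 0.1951
  y_4 = 1.0097 - 0.05*8.0774 = 0.6058
f(0.1951, 0.6058) = 5*0.1951^2 + 4*0.6058^2 = 1.6582


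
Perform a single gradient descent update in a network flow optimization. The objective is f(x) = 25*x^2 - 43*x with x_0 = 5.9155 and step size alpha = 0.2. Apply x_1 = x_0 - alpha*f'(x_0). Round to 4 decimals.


We compute the gradient at x_0 and apply the update.
f'(x) = 50*x - 43
f'(5.9155) = 50*5.9155 - 43 = 252.775
x_1 = 5.9155 - 0.2*252.775 = -44.6395


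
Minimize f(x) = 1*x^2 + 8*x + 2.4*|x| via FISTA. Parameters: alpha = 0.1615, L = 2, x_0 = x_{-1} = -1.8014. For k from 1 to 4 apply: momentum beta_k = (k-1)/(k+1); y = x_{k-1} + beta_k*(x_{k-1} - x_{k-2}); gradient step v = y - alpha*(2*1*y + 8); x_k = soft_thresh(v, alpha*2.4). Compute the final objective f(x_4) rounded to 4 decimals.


FISTA on f(x) = 1*x^2 + 8*x + 2.4*|x|
L = 2, alpha = 0.1615
Iteration 1: beta = 0.0, y = -1.8014 + 0.0*(-1.8014 + 1.8014) = -1.8014
  grad(y) = 4.3972, v = y - alpha*grad = -2.5115
  prox(v) = soft_thresh(-2.5115, 0.3876) = -2.1239
Iteration 2: beta = 0.3333, y = -2.1239 + 0.3333*(-2.1239 + 1.8014) = -2.2315
  grad(y) = 3.5371, v = y - alpha*grad = -2.8027
  prox(v) = soft_thresh(-2.8027, 0.3876) = -2.4151
Iteration 3: beta = 0.5, y = -2.4151 + 0.5*(-2.4151 + 2.1239) = -2.5607
  grad(y) = 2.8786, v = y - alpha*grad = -3.0256
  prox(v) = soft_thresh(-3.0256, 0.3876) = -2.638
Iteration 4: beta = 0.6, y = -2.638 + 0.6*(-2.638 + 2.4151) = -2.7717
  grad(y) = 2.4566, v = y - alpha*grad = -3.1684
  prox(v) = soft_thresh(-3.1684, 0.3876) = -2.7808
f(x_4) = 1*(-2.7808)^2 + 8*(-2.7808) + 2.4*|-2.7808| = -7.8396


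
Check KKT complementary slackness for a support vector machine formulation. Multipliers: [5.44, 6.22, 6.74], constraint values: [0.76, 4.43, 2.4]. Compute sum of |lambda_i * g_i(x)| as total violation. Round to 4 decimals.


KKT complementary slackness check:
lambda_1 * g_1 = 5.44 * 0.76 = 4.1344
lambda_2 * g_2 = 6.22 * 4.43 = 27.5546
lambda_3 * g_3 = 6.74 * 2.4 = 16.176
Total violation = 4.1344 + 27.5546 + 16.176 = 47.865


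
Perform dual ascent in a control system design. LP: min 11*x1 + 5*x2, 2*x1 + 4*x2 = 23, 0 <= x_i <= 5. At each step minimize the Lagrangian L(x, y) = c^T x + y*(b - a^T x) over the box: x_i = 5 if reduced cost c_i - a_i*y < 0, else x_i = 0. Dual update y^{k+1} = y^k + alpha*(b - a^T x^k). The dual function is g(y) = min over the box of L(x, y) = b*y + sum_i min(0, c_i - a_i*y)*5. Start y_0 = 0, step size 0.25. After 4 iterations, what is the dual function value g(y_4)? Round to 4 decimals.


Dual ascent for LP: min 11*x1 + 5*x2, 2*x1 + 4*x2 = 23, 0 <= x_i <= 5
Step 1: y^k = 0.0, reduced costs: (11.0, 5.0)
  x^k = (0.0, 0.0), subgradient = b - a^T x = 23.0
  y^{k+1} = 0.0 + 0.25*23.0 = 5.75
Step 2: y^k = 5.75, reduced costs: (-0.5, -18.0)
  x^k = (5.0, 5.0), subgradient = b - a^T x = -7.0
  y^{k+1} = 5.75 + 0.25*-7.0 = 4.0
Step 3: y^k = 4.0, reduced costs: (3.0, -11.0)
  x^k = (0.0, 5.0), subgradient = b - a^T x = 3.0
  y^{k+1} = 4.0 + 0.25*3.0 = 4.75
Step 4: y^k = 4.75, reduced costs: (1.5, -14.0)
  x^k = (0.0, 5.0), subgradient = b - a^T x = 3.0
  y^{k+1} = 4.75 + 0.25*3.0 = 5.5
Dual objective at y_4 = 5.5: reduced costs (0.0, -17.0), box minimizer x = (0.0, 5.0)
g(y_4) = b*y + (c1 - a1*y)*x1 + (c2 - a2*y)*x2 = 23*5.5 + 0.0*0.0 + (-17.0)*5.0 = 126.5 + 0.0 - 85.0 = 41.5


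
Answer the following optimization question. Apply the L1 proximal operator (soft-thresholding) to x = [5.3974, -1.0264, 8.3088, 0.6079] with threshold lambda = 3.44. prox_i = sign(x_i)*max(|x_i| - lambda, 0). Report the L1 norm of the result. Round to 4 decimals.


Soft-thresholding with lambda = 3.44:
prox(5.3974) = sign(5.3974)*max(|5.3974| - 3.44, 0) = 1.9574
prox(-1.0264) = sign(-1.0264)*max(|-1.0264| - 3.44, 0) = 0.0
prox(8.3088) = sign(8.3088)*max(|8.3088| - 3.44, 0) = 4.8688
prox(0.6079) = sign(0.6079)*max(|0.6079| - 3.44, 0) = 0.0
prox(x) = [1.9574, 0.0, 4.8688, 0.0]
||prox(x)||_1 = 1.9574 + 0.0 + 4.8688 + 0.0 = 6.8262


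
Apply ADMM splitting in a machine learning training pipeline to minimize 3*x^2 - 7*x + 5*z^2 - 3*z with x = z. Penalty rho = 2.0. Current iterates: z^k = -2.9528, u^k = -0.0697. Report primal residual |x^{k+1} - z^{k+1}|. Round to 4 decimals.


ADMM iteration with rho = 2.0, z^k = -2.9528, u^k = -0.0697
Step 1: x-update.
Minimize 3*x^2 - 7*x + (2.0/2)*(x + 2.9528 - 0.0697)^2
FOC: (2*3 + 2.0)*x = 7 + 2.0*(-2.9528 + 0.0697)
x^{k+1} = 0.1542
Step 2: z-update.
Minimize 5*z^2 - 3*z + (2.0/2)*(0.1542 - z - 0.0697)^2
FOC: (2*5 + 2.0)*z = 3 + 2.0*(0.1542 - 0.0697)
z^{k+1} = 0.2641
Step 3: u-update.
u^{k+1} = -0.0697 + 0.1542 - 0.2641 = -0.1796
Step 4: Primal residual = |0.1542 - 0.2641| = 0.1099


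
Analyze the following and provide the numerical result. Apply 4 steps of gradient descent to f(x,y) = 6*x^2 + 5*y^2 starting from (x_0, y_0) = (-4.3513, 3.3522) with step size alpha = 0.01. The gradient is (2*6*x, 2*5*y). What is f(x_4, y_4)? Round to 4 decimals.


Gradient descent on f(x,y) = 6*x^2 + 5*y^2.
Starting point: (-4.3513, 3.3522), alpha = 0.01
Step 1: grad_x = 2*6*-4.3513 = -52.2156, grad_y = 2*5*3.3522 = 33.522
  x_1 = -4.3513 - 0.01*-52.2156 = -3.8291
  y_1 = 3.3522 - 0.01*33.522 = 3.017
Step 2: grad_x = 2*6*-3.8291 = -45.9497, grad_y = 2*5*3.017 = 30.1698
  x_2 = -3.8291 - 0.01*-45.9497 = -3.3696
  y_2 = 3.017 - 0.01*30.1698 = 2.7153
Step 3: grad_x = 2*6*-3.3696 = -40.4358, grad_y = 2*5*2.7153 = 27.1528
  x_3 = -3.3696 - 0.01*-40.4358 = -2.9653
  y_3 = 2.7153 - 0.01*27.1528 = 2.4438
Step 4: grad_x = 2*6*-2.9653 = -35.5835, grad_y = 2*5*2.4438 = 24.4375
  x_4 = -2.9653 - 0.01*-35.5835 = -2.6095
  y_4 = 2.4438 - 0.01*24.4375 = 2.1994
f(-2.6095, 2.1994) = 6*(-2.6095)^2 + 5*2.1994^2 = 65.0418


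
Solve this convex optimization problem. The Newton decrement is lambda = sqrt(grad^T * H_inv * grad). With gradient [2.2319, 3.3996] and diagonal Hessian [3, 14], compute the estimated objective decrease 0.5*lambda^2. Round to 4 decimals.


Step 1: H is diagonal, so H^(-1) * g = [0.744, 0.2428].
Step 2: g^T H^(-1) g = sum_i g_i^2 / H_ii
  = (2.2319)^2/3 + (3.3996)^2/14
  = 1.6605 + 0.8255 = 2.486
Step 3: Objective decrease = 0.5 * g^T H^(-1) g = 1.243


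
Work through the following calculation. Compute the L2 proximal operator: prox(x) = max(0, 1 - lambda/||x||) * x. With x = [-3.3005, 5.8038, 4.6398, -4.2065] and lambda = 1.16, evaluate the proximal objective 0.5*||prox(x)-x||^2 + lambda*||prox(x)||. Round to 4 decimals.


Step 1: Compute ||x||.
||x|| = 9.1542
Step 2: Compute scaling factor.
scale = max(0, 1 - 1.16/9.1542) = 0.8733
Step 3: prox(x) = [-2.8823, 5.0684, 4.0519, -3.6735]
||prox(x)|| = 7.9942
Step 4: Proximal objective.
0.5*||prox-x||^2 = 0.6728
lambda*||prox|| = 9.2733
Total = 9.9461


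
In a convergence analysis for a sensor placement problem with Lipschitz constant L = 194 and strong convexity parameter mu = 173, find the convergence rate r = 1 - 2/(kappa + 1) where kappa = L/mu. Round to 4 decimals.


Step 1: Compute the condition number.
kappa = L/mu = 194/173 = 1.1214
Step 2: Compute the convergence rate.
r = 1 - 2/(kappa + 1) = 1 - 2*mu/(L + mu) = (L - mu)/(L + mu) = 21/367 = 0.0572


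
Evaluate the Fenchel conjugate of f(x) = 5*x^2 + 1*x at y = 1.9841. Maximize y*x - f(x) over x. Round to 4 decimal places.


f*(y) = sup_x {y*x - a*x^2 - b*x} = sup_x {(y-b)*x - a*x^2}
FOC: (y - b) - 2a*x = 0 => x* = (y - b)/(2a)
x* = (1.9841 - 1)/(2*5) = 0.0984
f*(1.9841) = (y-b)^2/(4a) = (1.9841 - 1)^2/(4*5)
= 0.9685/20 = 0.0484


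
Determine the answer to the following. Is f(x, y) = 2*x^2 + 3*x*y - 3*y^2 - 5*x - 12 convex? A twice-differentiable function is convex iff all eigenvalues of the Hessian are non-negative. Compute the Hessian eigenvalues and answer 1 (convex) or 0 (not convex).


The Hessian of f(x,y) = 2*x^2 + 3*x*y - 3*y^2 - 5*x - 12 is:
H = [[4, 3], [3, -6]]
Trace = 4 - 6 = -2
Determinant = 4*-6 - (3)^2 = -33
Discriminant = (-2)^2 - 4*-33 = 136.0
Eigenvalues: lambda_1 = -6.831, lambda_2 = 4.831
The function is not convex.

0


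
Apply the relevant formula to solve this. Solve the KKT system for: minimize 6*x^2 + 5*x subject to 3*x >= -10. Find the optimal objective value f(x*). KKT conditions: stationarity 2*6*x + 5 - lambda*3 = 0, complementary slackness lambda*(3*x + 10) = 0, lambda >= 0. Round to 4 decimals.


Step 1: Try lambda = 0 (constraint inactive).
Stationarity: 2*6*x + 5 = 0
x* = -5/(2*6) = -5/12 = -0.4167 (rounded; the exact value -5/12 is used below)
Check constraint: 3*-0.4167 = -1.2501 >= -10 -- satisfied.
Step 2: Compute optimal value.
f(x*) = 6*(-5/12)^2 + 5*(-5/12) = -1.0417


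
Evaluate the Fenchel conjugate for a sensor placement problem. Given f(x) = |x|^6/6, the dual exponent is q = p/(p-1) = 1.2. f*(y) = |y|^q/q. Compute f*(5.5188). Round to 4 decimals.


The conjugate exponent q satisfies 1/p + 1/q = 1.
p = 6, so q = 6/(6 - 1) = 1.2
|y|^q = 5.5188^1.2 = 7.7663
f*(5.5188) = 7.7663 / 1.2 = 6.4719


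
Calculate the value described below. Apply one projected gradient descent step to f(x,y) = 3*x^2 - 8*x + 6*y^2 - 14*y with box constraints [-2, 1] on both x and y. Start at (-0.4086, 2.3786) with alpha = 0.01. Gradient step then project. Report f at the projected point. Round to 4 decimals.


Step 1: Compute gradient at (-0.4086, 2.3786).
grad_x = 2*3*-0.4086 - 8 = -10.4516
grad_y = 2*6*2.3786 - 14 = 14.5432
Step 2: Gradient step.
x_raw = -0.4086 - 0.01*-10.4516 = -0.3041
y_raw = 2.3786 - 0.01*14.5432 = 2.2332
Step 3: Project onto [-2, 1].
x_proj = clip(-0.3041) = -0.3041
y_proj = clip(2.2332) = 1.0
Step 4: Evaluate f.
f(-0.3041, 1.0) = -5.2899


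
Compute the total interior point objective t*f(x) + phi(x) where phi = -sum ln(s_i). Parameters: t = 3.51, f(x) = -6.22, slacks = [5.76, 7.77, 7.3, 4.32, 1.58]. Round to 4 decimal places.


Step 1: Compute log-barrier.
ln values: [1.7509, 2.0503, 1.9879, 1.4633, 0.4574]
phi = -(1.7509 + 2.0503 + 1.9879 + 1.4633 + 0.4574) = -7.7098
Step 2: Compute augmented objective.
t*f(x) = 3.51*-6.22 = -21.8322
Total = -21.8322 - 7.7098 = -29.542


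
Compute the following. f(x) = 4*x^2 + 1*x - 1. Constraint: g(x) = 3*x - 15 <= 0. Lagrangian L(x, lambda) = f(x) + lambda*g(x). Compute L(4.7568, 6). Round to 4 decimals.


Step 1: Evaluate f(x).
f(4.7568) = 4*4.7568^2 + 1*4.7568 - 1 = 94.2654
Step 2: Evaluate g(x).
g(4.7568) = 3*4.7568 - 15 = -0.7296
Step 3: Compute Lagrangian.
L = 94.2654 + 6*-0.7296 = 89.8878


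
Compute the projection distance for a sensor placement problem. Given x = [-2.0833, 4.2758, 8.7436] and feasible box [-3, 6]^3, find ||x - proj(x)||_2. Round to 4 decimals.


Project each component onto [-3, 6].
clip(-2.0833) = -2.0833, clip(4.2758) = 4.2758, clip(8.7436) = 6.0
Projection = [-2.0833, 4.2758, 6.0]
Squared diffs: [0.0, 0.0, 7.5273]
Distance = sqrt(7.5273) = 2.7436


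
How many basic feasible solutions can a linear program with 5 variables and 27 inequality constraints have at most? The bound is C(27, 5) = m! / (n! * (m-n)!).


Each vertex corresponds to some choice of n active constraints out of m, so the number of vertices is at most C(m, n) = m! / (n!(m-n)!).
m = 27, n = 5
Numerator: 27 * 26 * 25 * 24 * 23
Denominator: 5! = 120
C(27, 5) = 80730


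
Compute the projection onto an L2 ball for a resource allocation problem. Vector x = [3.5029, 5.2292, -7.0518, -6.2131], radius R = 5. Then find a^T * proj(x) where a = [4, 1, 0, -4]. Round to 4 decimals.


Step 1: Compute ||x|| (intermediates to 6 decimals).
||x|| = sqrt(3.5029^2 + 5.2292^2 + (-7.0518)^2 + (-6.2131)^2) = 11.311292
Step 2: Project.
Since ||x|| > R, scale = R/||x|| = 5/11.311292 = 0.442036, proj(x) = scale * x
proj(x) = [1.548408, 2.311495, -3.117149, -2.746414]
Step 3: Dot product.
a^T * proj(x) = 4*1.548408 + 1*2.311495 + 0*(-3.117149) - 4*(-2.746414) = 19.4908


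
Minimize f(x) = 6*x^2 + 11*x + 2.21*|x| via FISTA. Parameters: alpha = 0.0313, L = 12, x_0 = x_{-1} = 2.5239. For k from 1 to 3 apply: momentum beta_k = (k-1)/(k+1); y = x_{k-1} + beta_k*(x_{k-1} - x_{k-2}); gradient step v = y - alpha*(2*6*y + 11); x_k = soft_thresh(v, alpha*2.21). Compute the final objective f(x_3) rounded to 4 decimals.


FISTA on f(x) = 6*x^2 + 11*x + 2.21*|x|
L = 12, alpha = 0.0313
Iteration 1: beta = 0.0, y = 2.5239 + 0.0*(2.5239 - 2.5239) = 2.5239
  grad(y) = 41.2868, v = y - alpha*grad = 1.2316
  prox(v) = soft_thresh(1.2316, 0.0692) = 1.1625
Iteration 2: beta = 0.3333, y = 1.1625 + 0.3333*(1.1625 - 2.5239) = 0.7086
  grad(y) = 19.5036, v = y - alpha*grad = 0.0982
  prox(v) = soft_thresh(0.0982, 0.0692) = 0.029
Iteration 3: beta = 0.5, y = 0.029 + 0.5*(0.029 - 1.1625) = -0.5377
  grad(y) = 4.5473, v = y - alpha*grad = -0.6801
  prox(v) = soft_thresh(-0.6801, 0.0692) = -0.6109
f(x_3) = 6*(-0.6109)^2 + 11*(-0.6109) + 2.21*|-0.6109| = -3.1306


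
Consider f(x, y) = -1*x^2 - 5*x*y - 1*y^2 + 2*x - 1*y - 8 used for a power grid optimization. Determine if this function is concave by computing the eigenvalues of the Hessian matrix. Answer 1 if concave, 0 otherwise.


The Hessian of f(x,y) = -1*x^2 - 5*x*y - 1*y^2 + 2*x - 1*y - 8 is:
H = [[-2, -5], [-5, -2]]
Trace = -2 - 2 = -4
Determinant = -2*-2 - (-5)^2 = -21
Discriminant = (-4)^2 - 4*-21 = 100.0
Eigenvalues: lambda_1 = -7.0, lambda_2 = 3.0
The function is not concave.

0
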